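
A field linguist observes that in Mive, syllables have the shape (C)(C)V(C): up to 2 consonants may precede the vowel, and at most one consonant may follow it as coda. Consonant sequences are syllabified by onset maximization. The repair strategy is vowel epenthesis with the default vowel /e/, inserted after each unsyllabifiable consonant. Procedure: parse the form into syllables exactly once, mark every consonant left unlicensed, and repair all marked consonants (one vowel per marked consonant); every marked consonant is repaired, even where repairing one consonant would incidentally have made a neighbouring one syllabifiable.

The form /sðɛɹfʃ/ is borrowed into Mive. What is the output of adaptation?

sðɛɹfeʃe

The consonants /f/, /ʃ/ cannot be parsed into a legal (C)(C)V(C) syllable (at most one coda consonant is licensed; onsets may contain at most 2 consonants).
Epenthesis after each stranded consonant: /f/ → /fe/, /ʃ/ → /ʃe/.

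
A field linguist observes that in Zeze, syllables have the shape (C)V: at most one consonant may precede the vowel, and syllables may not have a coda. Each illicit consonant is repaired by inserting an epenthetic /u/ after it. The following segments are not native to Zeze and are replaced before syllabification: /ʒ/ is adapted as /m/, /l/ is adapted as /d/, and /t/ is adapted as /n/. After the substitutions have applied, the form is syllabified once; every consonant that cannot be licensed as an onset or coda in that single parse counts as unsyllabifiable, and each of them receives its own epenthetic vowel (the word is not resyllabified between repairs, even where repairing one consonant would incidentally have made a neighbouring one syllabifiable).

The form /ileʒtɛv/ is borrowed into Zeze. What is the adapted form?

idemunɛvu

Substitution: /l/ → /d/, /ʒ/ → /m/, /t/ → /n/, giving /idemnɛv/.
Under (C)V, the unsyllabifiable consonants are /m/, /v/ (no codas are permitted; onsets are limited to one consonant).
Inserting the epenthetic vowel yields /m/ → /mu/, /v/ → /vu/.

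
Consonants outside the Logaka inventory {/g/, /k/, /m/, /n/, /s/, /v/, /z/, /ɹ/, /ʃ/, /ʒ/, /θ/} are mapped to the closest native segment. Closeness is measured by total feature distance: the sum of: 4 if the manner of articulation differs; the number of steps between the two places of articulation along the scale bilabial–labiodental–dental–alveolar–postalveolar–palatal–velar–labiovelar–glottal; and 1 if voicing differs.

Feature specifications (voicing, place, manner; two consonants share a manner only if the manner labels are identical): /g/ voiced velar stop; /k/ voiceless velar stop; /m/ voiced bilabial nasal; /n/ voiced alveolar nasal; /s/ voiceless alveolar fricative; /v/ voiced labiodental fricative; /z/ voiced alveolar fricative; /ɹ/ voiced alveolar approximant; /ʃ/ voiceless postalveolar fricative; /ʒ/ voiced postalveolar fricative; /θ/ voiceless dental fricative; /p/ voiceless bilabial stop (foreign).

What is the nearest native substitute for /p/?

/m/ is closest: manner differs (stop→nasal, +4), place distance 0 (bilabial→bilabial), voicing differs (+1); total 5. Next closest is /k/ at distance 6.

m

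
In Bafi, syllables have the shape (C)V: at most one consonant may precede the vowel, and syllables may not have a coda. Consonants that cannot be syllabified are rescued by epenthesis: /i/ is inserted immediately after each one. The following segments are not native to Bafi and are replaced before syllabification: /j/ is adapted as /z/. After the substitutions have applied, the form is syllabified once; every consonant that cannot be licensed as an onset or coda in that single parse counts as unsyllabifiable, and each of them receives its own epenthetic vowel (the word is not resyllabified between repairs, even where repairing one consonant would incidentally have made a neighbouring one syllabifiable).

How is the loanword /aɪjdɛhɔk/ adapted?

Substitution: /j/ → /z/, giving /aɪzdɛhɔk/.
Syllabifying with onset maximization leaves /z/, /k/ stranded (no codas are permitted; onsets are limited to one consonant).
Inserting the epenthetic vowel yields /z/ → /zi/, /k/ → /ki/.

aɪzidɛhɔki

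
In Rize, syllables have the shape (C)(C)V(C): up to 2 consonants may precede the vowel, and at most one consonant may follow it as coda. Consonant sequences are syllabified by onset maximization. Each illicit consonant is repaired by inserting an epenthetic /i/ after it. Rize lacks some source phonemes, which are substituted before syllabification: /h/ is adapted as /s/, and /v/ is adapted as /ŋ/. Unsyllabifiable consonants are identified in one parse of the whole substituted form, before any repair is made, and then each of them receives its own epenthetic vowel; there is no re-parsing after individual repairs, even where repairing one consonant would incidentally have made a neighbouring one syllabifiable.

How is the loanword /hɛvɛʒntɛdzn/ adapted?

Substitution: /h/ → /s/, /v/ → /ŋ/, giving /sɛŋɛʒntɛdzn/.
Syllabifying with onset maximization leaves /z/, /n/ stranded (at most one coda consonant is licensed; onsets may contain at most 2 consonants).
Each unlicensed consonant becomes the onset of a new syllable: /z/ → /zi/, /n/ → /ni/.

sɛŋɛʒntɛdzini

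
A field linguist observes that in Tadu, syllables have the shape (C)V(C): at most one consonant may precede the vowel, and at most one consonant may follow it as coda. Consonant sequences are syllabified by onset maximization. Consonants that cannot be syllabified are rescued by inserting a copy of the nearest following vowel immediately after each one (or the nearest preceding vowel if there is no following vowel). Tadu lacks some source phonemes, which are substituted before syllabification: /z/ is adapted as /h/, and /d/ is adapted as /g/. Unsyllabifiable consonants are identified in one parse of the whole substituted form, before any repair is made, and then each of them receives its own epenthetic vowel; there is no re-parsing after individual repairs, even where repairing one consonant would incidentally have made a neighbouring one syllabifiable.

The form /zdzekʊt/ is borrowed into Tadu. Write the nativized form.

Substitution: /z/ → /h/, /d/ → /g/, giving /hghekʊt/.
Under (C)V(C), the unsyllabifiable consonants are /h/, /g/ (at most one coda consonant is licensed; onsets are limited to one consonant).
Epenthesis after each stranded consonant: /h/ → /he/, /g/ → /ge/.

hegehekʊt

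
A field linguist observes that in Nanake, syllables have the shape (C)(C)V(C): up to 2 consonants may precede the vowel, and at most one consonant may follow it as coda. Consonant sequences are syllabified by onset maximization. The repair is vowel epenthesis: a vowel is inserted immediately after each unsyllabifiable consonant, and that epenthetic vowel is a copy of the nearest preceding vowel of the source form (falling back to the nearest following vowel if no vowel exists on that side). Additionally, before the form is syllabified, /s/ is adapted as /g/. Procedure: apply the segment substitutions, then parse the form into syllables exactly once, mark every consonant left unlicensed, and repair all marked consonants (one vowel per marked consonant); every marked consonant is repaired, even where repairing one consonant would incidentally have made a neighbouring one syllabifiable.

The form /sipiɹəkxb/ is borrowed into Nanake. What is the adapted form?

gipiɹəkxəbə

Substitution: /s/ → /g/, giving /gipiɹəkxb/.
Under (C)(C)V(C), the unsyllabifiable consonants are /x/, /b/ (at most one coda consonant is licensed; onsets may contain at most 2 consonants).
Each unlicensed consonant becomes the onset of a new syllable: /x/ → /xə/, /b/ → /bə/.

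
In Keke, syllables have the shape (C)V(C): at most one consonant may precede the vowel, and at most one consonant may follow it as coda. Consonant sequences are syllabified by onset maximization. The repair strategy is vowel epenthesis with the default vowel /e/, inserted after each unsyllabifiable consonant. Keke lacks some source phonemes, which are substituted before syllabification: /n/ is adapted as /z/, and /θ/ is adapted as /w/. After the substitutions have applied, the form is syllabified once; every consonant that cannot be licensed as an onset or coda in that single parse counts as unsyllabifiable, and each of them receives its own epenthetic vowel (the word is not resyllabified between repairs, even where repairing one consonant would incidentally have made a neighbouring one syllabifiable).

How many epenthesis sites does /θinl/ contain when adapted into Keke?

After substitution the input is /wizl/.
The unsyllabifiable consonants are /l/; each receives one epenthetic vowel.

1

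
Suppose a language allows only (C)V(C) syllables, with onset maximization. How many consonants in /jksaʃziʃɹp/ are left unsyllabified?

4

The consonants /j/, /k/, /ɹ/, /p/ cannot be parsed into a legal (C)V(C) syllable (at most one coda consonant is licensed; onsets are limited to one consonant).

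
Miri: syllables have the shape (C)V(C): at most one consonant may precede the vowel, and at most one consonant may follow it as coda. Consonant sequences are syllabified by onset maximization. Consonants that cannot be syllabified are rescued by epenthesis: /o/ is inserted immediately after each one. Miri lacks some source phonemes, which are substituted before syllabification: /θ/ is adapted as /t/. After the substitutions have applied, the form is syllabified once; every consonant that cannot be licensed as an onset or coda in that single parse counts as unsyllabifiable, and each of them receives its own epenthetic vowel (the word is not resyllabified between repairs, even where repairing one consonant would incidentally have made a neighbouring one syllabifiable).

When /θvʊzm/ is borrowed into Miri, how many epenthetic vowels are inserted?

After substitution the input is /tvʊzm/.
The unsyllabifiable consonants are /t/, /m/; each receives one epenthetic vowel.

2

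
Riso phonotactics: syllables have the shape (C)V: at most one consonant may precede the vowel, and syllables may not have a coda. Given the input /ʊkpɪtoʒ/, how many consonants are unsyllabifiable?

2

Under (C)V, the unsyllabifiable consonants are /k/, /ʒ/ (no codas are permitted; onsets are limited to one consonant).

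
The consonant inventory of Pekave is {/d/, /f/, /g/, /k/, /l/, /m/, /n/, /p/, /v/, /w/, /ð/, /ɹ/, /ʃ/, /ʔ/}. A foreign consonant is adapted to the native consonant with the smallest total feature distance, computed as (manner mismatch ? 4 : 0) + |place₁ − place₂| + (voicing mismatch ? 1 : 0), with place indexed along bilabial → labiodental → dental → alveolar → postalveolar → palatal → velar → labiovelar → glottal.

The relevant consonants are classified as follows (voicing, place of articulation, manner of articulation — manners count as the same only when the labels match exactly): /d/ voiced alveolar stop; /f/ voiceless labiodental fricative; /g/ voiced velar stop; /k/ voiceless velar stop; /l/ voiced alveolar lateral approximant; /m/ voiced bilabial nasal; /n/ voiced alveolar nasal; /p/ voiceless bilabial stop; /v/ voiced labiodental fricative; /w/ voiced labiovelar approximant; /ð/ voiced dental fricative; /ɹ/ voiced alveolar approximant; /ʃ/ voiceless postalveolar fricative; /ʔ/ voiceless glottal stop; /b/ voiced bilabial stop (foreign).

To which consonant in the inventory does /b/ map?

/p/ is closest: same manner (stop), place distance 0 (bilabial→bilabial), voicing differs (+1); total 1. Next closest is /d/ at distance 3.

p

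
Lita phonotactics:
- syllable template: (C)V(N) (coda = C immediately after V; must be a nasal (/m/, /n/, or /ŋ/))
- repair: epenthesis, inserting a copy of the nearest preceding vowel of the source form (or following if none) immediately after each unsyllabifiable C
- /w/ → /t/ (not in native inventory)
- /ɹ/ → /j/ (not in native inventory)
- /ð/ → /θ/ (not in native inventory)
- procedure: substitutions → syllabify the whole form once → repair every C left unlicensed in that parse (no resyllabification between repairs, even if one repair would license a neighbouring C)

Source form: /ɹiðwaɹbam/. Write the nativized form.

Substitution: /ɹ/ → /j/, /ð/ → /θ/, /w/ → /t/, giving /jiθtajbam/.
Under (C)V(N), the unsyllabifiable consonants are /θ/, /j/ (only a nasal (/m/, /n/, or /ŋ/) is licensed in coda position; onsets are limited to one consonant).
Epenthesis after each stranded consonant: /θ/ → /θi/, /j/ → /ja/.

jiθitajabam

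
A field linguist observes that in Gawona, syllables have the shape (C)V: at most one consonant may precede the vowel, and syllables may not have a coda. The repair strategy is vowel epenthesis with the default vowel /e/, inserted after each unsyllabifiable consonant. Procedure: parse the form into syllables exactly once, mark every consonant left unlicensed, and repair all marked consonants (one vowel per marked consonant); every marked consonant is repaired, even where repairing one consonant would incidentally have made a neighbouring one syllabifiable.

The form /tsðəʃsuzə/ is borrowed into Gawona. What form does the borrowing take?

Under (C)V, the unsyllabifiable consonants are /t/, /s/, /ʃ/ (no codas are permitted; onsets are limited to one consonant).
Inserting the epenthetic vowel yields /t/ → /te/, /s/ → /se/, /ʃ/ → /ʃe/.

teseðəʃesuzə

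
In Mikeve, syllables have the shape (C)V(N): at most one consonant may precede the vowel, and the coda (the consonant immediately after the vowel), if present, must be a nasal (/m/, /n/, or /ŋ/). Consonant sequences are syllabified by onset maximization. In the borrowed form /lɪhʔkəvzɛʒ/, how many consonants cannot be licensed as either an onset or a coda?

Under (C)V(N), the unsyllabifiable consonants are /h/, /ʔ/, /v/, /ʒ/ (only a nasal (/m/, /n/, or /ŋ/) is licensed in coda position; onsets are limited to one consonant).

4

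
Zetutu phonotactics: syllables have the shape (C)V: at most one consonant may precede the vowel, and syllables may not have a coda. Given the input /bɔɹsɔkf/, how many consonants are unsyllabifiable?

3

The consonants /ɹ/, /k/, /f/ cannot be parsed into a legal (C)V syllable (no codas are permitted; onsets are limited to one consonant).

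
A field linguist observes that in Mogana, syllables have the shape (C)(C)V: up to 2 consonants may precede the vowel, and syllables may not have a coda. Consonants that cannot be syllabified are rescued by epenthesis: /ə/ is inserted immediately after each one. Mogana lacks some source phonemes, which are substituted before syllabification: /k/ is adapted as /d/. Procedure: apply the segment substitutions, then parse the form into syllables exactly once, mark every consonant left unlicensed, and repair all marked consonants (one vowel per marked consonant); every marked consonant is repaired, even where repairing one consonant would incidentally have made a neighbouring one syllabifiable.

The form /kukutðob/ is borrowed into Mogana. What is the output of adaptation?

Substitution: /k/ → /d/, giving /dudutðob/.
Under (C)(C)V, the unsyllabifiable consonants are /b/ (no codas are permitted; onsets may contain at most 2 consonants).
Inserting the epenthetic vowel yields /b/ → /bə/.

dudutðobə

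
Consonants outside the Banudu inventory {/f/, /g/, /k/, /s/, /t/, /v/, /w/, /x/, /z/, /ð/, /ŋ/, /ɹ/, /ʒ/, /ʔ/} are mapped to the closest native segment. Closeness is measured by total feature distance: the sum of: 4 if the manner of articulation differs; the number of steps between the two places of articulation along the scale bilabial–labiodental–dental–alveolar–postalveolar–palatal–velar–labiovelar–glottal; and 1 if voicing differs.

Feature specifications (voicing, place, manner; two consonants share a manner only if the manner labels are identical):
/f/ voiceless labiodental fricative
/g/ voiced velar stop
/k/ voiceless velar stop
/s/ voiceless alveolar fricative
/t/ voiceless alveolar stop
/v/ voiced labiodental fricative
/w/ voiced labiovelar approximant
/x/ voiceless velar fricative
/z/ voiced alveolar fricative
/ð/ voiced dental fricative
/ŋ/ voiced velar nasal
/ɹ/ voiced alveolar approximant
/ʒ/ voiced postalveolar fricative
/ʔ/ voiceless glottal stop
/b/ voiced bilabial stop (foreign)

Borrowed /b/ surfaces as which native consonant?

t

/t/ is closest: same manner (stop), place distance 3 (bilabial→alveolar), voicing differs (+1); total 4. Next closest is /v/ at distance 5.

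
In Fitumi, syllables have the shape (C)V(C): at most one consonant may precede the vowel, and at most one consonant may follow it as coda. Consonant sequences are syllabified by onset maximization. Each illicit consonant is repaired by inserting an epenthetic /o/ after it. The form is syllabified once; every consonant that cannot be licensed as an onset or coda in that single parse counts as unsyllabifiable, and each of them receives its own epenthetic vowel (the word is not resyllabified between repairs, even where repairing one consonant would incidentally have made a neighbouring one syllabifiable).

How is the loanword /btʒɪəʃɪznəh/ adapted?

botoʒɪəʃɪznəh

The consonants /b/, /t/ cannot be parsed into a legal (C)V(C) syllable (at most one coda consonant is licensed; onsets are limited to one consonant).
Each unlicensed consonant becomes the onset of a new syllable: /b/ → /bo/, /t/ → /to/.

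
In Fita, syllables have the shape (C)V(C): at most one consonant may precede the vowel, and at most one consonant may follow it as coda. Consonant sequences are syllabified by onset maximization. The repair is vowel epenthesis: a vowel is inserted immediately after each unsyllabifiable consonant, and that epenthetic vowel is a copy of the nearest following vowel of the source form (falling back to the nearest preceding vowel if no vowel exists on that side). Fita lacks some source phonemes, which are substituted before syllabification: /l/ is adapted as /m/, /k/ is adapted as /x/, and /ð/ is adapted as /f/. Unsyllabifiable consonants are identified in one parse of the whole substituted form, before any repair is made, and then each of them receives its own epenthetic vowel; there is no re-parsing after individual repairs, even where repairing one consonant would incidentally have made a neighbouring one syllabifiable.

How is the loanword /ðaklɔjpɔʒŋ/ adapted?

faxmɔjpɔʒŋɔ

Substitution: /ð/ → /f/, /k/ → /x/, /l/ → /m/, giving /faxmɔjpɔʒŋ/.
Under (C)V(C), the unsyllabifiable consonants are /ŋ/ (at most one coda consonant is licensed; onsets are limited to one consonant).
Each unlicensed consonant becomes the onset of a new syllable: /ŋ/ → /ŋɔ/.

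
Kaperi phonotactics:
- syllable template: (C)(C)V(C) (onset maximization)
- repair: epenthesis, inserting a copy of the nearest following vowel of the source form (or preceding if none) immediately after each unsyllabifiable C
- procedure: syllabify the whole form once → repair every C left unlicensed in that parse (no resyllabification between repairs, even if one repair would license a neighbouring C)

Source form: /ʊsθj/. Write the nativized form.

ʊsθʊjʊ

Syllabifying with onset maximization leaves /θ/, /j/ stranded (at most one coda consonant is licensed; onsets may contain at most 2 consonants).
Each unlicensed consonant becomes the onset of a new syllable: /θ/ → /θʊ/, /j/ → /jʊ/.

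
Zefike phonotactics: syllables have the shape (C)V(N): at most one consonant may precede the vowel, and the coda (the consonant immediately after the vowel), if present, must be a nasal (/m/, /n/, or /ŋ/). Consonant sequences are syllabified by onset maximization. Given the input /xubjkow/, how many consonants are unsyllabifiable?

3

Under (C)V(N), the unsyllabifiable consonants are /b/, /j/, /w/ (only a nasal (/m/, /n/, or /ŋ/) is licensed in coda position; onsets are limited to one consonant).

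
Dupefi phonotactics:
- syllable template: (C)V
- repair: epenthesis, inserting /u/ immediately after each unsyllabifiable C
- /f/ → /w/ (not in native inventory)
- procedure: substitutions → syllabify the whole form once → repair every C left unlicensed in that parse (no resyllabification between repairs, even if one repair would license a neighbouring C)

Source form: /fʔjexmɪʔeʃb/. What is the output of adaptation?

Substitution: /f/ → /w/, giving /wʔjexmɪʔeʃb/.
The consonants /w/, /ʔ/, /x/, /ʃ/, /b/ cannot be parsed into a legal (C)V syllable (no codas are permitted; onsets are limited to one consonant).
Epenthesis after each stranded consonant: /w/ → /wu/, /ʔ/ → /ʔu/, /x/ → /xu/, /ʃ/ → /ʃu/, /b/ → /bu/.

wuʔujexumɪʔeʃubu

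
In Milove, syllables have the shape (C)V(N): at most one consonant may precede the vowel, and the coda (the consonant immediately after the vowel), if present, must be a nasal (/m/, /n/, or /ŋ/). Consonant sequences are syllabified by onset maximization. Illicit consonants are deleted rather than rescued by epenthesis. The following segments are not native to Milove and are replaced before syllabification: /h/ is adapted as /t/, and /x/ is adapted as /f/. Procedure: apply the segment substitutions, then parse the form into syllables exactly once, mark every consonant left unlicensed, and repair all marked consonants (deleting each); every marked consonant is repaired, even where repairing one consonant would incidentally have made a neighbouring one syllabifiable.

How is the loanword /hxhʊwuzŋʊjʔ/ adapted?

Substitution: /h/ → /t/, /x/ → /f/, giving /tftʊwuzŋʊjʔ/.
The consonants /t/, /f/, /z/, /j/, /ʔ/ cannot be parsed into a legal (C)V(N) syllable (only a nasal (/m/, /n/, or /ŋ/) is licensed in coda position; onsets are limited to one consonant).
Each unlicensed consonant is deleted: /t/, /f/, /z/, /j/, /ʔ/.

tʊwuŋʊ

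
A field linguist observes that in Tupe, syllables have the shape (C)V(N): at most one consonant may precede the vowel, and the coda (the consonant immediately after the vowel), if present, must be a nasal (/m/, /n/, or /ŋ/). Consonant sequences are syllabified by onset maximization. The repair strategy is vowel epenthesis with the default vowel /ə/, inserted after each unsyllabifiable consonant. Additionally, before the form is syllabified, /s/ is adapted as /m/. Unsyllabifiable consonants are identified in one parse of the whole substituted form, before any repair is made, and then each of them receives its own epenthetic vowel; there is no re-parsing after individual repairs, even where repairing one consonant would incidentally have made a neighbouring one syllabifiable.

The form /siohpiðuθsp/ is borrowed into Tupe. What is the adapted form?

miohəpiðuθəməpə

Substitution: /s/ → /m/, giving /miohpiðuθmp/.
Under (C)V(N), the unsyllabifiable consonants are /h/, /θ/, /m/, /p/ (only a nasal (/m/, /n/, or /ŋ/) is licensed in coda position; onsets are limited to one consonant).
Inserting the epenthetic vowel yields /h/ → /hə/, /θ/ → /θə/, /m/ → /mə/, /p/ → /pə/.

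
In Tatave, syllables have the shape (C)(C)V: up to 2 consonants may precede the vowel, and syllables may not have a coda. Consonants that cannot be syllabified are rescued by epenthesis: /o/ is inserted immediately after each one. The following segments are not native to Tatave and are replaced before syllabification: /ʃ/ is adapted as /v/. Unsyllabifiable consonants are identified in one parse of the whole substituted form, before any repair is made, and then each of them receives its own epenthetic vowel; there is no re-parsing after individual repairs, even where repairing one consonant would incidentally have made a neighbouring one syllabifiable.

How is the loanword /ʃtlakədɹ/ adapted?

Substitution: /ʃ/ → /v/, giving /vtlakədɹ/.
The consonants /v/, /d/, /ɹ/ cannot be parsed into a legal (C)(C)V syllable (no codas are permitted; onsets may contain at most 2 consonants).
Each unlicensed consonant becomes the onset of a new syllable: /v/ → /vo/, /d/ → /do/, /ɹ/ → /ɹo/.

votlakədoɹo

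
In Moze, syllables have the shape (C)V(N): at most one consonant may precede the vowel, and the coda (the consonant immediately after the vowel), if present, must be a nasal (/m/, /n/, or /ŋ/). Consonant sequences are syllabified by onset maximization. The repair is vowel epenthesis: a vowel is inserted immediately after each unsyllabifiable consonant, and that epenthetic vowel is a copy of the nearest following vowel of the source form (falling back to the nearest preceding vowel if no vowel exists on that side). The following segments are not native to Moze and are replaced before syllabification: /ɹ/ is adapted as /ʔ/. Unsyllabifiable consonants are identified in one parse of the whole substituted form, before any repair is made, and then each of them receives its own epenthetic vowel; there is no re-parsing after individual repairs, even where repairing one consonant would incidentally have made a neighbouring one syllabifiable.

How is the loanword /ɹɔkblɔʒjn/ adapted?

Substitution: /ɹ/ → /ʔ/, giving /ʔɔkblɔʒjn/.
The consonants /k/, /b/, /ʒ/, /j/, /n/ cannot be parsed into a legal (C)V(N) syllable (only a nasal (/m/, /n/, or /ŋ/) is licensed in coda position; onsets are limited to one consonant).
Epenthesis after each stranded consonant: /k/ → /kɔ/, /b/ → /bɔ/, /ʒ/ → /ʒɔ/, /j/ → /jɔ/, /n/ → /nɔ/.

ʔɔkɔbɔlɔʒɔjɔnɔ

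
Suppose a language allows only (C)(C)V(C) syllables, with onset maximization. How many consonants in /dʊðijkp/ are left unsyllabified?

Under (C)(C)V(C), the unsyllabifiable consonants are /k/, /p/ (at most one coda consonant is licensed; onsets may contain at most 2 consonants).

2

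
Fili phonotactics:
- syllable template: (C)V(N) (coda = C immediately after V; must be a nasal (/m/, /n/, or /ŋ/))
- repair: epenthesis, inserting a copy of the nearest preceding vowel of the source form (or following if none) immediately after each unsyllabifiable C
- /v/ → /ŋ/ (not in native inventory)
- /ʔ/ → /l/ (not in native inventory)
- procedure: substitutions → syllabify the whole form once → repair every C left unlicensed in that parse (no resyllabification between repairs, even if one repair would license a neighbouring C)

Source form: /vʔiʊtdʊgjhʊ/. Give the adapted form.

Substitution: /v/ → /ŋ/, /ʔ/ → /l/, giving /ŋliʊtdʊgjhʊ/.
Syllabifying with onset maximization leaves /ŋ/, /t/, /g/, /j/ stranded (only a nasal (/m/, /n/, or /ŋ/) is licensed in coda position; onsets are limited to one consonant).
Each unlicensed consonant becomes the onset of a new syllable: /ŋ/ → /ŋi/, /t/ → /tʊ/, /g/ → /gʊ/, /j/ → /jʊ/.

ŋiliʊtʊdʊgʊjʊhʊ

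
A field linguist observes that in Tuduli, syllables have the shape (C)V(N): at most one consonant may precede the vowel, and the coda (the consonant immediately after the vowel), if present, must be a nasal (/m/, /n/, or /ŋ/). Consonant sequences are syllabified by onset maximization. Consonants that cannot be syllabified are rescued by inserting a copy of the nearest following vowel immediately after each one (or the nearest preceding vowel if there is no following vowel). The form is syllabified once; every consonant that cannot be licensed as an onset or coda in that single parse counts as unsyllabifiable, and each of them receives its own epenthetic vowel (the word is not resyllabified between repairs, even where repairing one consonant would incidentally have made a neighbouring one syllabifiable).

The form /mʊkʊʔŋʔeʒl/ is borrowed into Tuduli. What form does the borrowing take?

mʊkʊʔeŋeʔeʒele

Under (C)V(N), the unsyllabifiable consonants are /ʔ/, /ŋ/, /ʒ/, /l/ (only a nasal (/m/, /n/, or /ŋ/) is licensed in coda position; onsets are limited to one consonant).
Epenthesis after each stranded consonant: /ʔ/ → /ʔe/, /ŋ/ → /ŋe/, /ʒ/ → /ʒe/, /l/ → /le/.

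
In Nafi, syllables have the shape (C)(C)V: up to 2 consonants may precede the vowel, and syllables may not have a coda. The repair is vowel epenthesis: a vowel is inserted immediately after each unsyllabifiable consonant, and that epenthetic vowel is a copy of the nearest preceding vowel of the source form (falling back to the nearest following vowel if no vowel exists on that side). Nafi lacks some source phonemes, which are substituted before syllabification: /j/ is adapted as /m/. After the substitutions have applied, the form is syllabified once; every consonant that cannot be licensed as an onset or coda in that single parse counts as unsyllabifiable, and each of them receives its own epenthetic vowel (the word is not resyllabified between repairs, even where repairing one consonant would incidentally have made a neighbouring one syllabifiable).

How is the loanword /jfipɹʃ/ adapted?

mfipiɹiʃi

Substitution: /j/ → /m/, giving /mfipɹʃ/.
Syllabifying with onset maximization leaves /p/, /ɹ/, /ʃ/ stranded (no codas are permitted; onsets may contain at most 2 consonants).
Inserting the epenthetic vowel yields /p/ → /pi/, /ɹ/ → /ɹi/, /ʃ/ → /ʃi/.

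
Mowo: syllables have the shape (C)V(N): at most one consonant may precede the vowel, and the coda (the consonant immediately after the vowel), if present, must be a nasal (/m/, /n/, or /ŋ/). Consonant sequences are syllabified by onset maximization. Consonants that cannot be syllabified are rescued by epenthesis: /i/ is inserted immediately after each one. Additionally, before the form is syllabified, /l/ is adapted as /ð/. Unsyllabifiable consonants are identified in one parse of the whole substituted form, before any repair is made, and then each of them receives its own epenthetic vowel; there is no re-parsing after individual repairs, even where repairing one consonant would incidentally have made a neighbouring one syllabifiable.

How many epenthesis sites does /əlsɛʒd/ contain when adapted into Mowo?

After substitution the input is /əðsɛʒd/.
The unsyllabifiable consonants are /ð/, /ʒ/, /d/; each receives one epenthetic vowel.

3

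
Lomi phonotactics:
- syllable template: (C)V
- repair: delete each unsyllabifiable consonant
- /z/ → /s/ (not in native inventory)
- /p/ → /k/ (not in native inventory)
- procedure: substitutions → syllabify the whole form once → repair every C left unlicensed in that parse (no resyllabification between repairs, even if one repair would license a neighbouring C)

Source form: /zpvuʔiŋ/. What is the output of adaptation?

vuʔi

Substitution: /z/ → /s/, /p/ → /k/, giving /skvuʔiŋ/.
Syllabifying with onset maximization leaves /s/, /k/, /ŋ/ stranded (no codas are permitted; onsets are limited to one consonant).
Deletion applies to /s/, /k/, /ŋ/.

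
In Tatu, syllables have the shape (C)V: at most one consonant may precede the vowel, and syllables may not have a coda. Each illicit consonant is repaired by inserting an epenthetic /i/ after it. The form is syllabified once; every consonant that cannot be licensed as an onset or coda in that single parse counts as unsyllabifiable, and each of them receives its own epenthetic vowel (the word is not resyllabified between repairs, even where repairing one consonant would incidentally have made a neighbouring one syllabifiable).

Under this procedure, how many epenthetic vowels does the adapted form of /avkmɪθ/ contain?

3

The unsyllabifiable consonants are /v/, /k/, /θ/; each receives one epenthetic vowel.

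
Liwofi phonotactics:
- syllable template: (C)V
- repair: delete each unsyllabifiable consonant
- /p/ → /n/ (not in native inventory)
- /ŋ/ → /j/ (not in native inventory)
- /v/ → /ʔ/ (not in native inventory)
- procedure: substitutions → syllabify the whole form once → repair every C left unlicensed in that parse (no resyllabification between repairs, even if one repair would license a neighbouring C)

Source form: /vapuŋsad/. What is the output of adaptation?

Substitution: /v/ → /ʔ/, /p/ → /n/, /ŋ/ → /j/, giving /ʔanujsad/.
The consonants /j/, /d/ cannot be parsed into a legal (C)V syllable (no codas are permitted; onsets are limited to one consonant).
Each unlicensed consonant is deleted: /j/, /d/.

ʔanusa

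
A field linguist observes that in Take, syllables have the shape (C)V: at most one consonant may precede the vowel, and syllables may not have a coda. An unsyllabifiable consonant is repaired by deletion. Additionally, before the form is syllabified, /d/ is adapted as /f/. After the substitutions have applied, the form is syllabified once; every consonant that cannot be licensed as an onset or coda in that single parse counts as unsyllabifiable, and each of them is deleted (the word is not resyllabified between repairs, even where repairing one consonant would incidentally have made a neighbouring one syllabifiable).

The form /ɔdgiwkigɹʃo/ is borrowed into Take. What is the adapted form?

Substitution: /d/ → /f/, giving /ɔfgiwkigɹʃo/.
Syllabifying with onset maximization leaves /f/, /w/, /g/, /ɹ/ stranded (no codas are permitted; onsets are limited to one consonant).
Deletion applies to /f/, /w/, /g/, /ɹ/.

ɔgikiʃo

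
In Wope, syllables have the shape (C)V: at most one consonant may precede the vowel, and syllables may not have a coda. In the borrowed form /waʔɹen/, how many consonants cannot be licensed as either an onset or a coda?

2

Under (C)V, the unsyllabifiable consonants are /ʔ/, /n/ (no codas are permitted; onsets are limited to one consonant).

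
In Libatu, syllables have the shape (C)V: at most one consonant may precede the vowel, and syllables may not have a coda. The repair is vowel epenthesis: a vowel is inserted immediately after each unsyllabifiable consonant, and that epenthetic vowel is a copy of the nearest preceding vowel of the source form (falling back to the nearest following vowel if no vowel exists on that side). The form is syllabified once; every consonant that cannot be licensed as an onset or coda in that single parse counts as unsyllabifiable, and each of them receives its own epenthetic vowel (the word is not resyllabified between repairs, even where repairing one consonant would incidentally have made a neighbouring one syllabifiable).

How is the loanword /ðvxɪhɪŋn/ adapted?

The consonants /ð/, /v/, /ŋ/, /n/ cannot be parsed into a legal (C)V syllable (no codas are permitted; onsets are limited to one consonant).
Epenthesis after each stranded consonant: /ð/ → /ðɪ/, /v/ → /vɪ/, /ŋ/ → /ŋɪ/, /n/ → /nɪ/.

ðɪvɪxɪhɪŋɪnɪ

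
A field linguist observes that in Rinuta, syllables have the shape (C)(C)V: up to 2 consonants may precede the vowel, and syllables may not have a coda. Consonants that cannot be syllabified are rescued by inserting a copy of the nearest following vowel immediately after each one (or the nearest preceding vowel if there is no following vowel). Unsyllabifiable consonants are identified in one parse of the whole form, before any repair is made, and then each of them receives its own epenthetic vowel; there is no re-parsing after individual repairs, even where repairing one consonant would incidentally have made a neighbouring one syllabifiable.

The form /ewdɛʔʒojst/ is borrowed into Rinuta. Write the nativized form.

The consonants /j/, /s/, /t/ cannot be parsed into a legal (C)(C)V syllable (no codas are permitted; onsets may contain at most 2 consonants).
Each unlicensed consonant becomes the onset of a new syllable: /j/ → /jo/, /s/ → /so/, /t/ → /to/.

ewdɛʔʒojosoto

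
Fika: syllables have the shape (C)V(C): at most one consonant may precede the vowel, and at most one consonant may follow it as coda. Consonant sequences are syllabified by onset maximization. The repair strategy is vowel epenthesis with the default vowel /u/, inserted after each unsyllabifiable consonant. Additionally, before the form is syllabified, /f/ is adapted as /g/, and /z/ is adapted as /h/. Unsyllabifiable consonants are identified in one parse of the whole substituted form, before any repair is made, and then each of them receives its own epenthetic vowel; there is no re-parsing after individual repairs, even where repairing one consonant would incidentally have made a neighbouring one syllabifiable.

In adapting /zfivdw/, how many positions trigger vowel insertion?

3

After substitution the input is /hgivdw/.
The unsyllabifiable consonants are /h/, /d/, /w/; each receives one epenthetic vowel.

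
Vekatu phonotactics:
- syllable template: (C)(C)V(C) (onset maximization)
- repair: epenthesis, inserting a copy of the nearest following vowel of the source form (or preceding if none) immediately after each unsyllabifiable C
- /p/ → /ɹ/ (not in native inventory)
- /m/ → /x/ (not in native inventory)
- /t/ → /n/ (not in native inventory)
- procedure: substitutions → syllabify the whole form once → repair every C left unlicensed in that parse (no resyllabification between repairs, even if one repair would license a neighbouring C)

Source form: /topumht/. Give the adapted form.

noɹuxhunu

Substitution: /t/ → /n/, /p/ → /ɹ/, /m/ → /x/, giving /noɹuxhn/.
Under (C)(C)V(C), the unsyllabifiable consonants are /h/, /n/ (at most one coda consonant is licensed; onsets may contain at most 2 consonants).
Inserting the epenthetic vowel yields /h/ → /hu/, /n/ → /nu/.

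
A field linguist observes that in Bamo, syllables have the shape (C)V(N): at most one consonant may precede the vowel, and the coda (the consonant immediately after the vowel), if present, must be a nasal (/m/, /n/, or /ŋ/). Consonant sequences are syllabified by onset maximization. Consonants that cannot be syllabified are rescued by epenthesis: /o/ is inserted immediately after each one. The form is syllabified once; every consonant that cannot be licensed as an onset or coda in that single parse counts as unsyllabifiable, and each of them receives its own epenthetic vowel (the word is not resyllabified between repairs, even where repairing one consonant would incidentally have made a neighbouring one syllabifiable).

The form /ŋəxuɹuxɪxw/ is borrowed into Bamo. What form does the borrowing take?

Syllabifying with onset maximization leaves /x/, /w/ stranded (only a nasal (/m/, /n/, or /ŋ/) is licensed in coda position; onsets are limited to one consonant).
Epenthesis after each stranded consonant: /x/ → /xo/, /w/ → /wo/.

ŋəxuɹuxɪxowo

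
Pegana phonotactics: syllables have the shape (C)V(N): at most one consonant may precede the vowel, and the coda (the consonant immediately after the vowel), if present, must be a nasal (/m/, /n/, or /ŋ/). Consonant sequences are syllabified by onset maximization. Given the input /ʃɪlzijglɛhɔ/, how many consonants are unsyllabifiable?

The consonants /l/, /j/, /g/ cannot be parsed into a legal (C)V(N) syllable (only a nasal (/m/, /n/, or /ŋ/) is licensed in coda position; onsets are limited to one consonant).

3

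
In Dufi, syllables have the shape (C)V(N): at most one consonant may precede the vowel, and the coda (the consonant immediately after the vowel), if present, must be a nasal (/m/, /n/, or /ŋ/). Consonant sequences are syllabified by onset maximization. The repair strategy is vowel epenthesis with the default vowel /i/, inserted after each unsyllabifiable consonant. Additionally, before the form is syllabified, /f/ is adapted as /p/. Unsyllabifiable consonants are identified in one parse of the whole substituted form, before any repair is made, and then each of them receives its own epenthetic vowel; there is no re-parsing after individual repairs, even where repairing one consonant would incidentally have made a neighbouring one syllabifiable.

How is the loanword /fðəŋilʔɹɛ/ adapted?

piðəŋiliʔiɹɛ

Substitution: /f/ → /p/, giving /pðəŋilʔɹɛ/.
Under (C)V(N), the unsyllabifiable consonants are /p/, /l/, /ʔ/ (only a nasal (/m/, /n/, or /ŋ/) is licensed in coda position; onsets are limited to one consonant).
Epenthesis after each stranded consonant: /p/ → /pi/, /l/ → /li/, /ʔ/ → /ʔi/.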